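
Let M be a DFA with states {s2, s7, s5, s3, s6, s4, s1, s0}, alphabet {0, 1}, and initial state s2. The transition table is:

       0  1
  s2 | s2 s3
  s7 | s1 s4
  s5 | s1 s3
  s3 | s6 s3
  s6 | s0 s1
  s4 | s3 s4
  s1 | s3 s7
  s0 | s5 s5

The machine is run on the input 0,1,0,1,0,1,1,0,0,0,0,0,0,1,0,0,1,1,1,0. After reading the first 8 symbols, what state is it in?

s6

s2 → s2 → s3 → s6 → s1 → s3 → s3 → s3 → s6
After 8 symbols: s6.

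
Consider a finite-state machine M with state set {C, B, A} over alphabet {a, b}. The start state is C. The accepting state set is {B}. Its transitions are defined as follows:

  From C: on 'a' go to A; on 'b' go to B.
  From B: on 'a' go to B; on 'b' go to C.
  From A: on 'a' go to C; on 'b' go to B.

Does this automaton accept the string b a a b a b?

Yes

start at C
read 'b': C → B
read 'a': B → B
read 'a': B → B
read 'b': B → C
read 'a': C → A
read 'b': A → B
End state B is accepting.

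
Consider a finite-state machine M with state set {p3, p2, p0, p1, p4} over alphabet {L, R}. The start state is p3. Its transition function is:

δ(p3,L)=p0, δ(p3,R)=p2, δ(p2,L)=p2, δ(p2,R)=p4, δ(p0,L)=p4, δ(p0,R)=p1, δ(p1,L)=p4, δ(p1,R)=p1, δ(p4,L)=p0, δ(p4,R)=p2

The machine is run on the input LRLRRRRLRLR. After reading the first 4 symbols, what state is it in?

p2

Trace: p3 -L-> p0 -R-> p1 -L-> p4 -R-> p2
After 4 symbols: p2.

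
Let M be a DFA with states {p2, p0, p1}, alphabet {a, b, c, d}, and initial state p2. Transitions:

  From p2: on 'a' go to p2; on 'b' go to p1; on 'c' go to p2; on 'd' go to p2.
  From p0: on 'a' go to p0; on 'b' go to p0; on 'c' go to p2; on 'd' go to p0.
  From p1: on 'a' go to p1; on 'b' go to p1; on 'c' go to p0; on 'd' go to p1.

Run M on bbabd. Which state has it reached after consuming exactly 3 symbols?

p2 → p1 → p1 → p1
After 3 symbols: p1.

p1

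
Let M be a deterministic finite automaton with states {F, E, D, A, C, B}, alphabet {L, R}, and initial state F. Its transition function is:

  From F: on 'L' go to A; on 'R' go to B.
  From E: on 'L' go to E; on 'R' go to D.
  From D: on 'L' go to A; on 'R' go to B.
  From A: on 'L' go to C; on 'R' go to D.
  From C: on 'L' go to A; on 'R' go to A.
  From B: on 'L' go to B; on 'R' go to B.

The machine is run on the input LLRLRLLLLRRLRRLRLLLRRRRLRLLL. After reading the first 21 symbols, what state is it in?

B

F → A → C → A → C → A → C → A → C → A → D → B → B → B → B → B → B → B → B → B → B → B
After 21 symbols: B.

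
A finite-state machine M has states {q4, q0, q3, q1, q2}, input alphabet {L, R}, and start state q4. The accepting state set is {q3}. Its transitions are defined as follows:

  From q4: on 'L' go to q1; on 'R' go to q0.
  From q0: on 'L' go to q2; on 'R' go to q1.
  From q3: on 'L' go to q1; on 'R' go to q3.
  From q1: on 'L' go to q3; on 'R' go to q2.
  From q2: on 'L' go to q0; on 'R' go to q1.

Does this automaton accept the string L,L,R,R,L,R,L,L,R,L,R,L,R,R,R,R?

No

start at q4
read 'L': q4 → q1
read 'L': q1 → q3
read 'R': q3 → q3
read 'R': q3 → q3
read 'L': q3 → q1
read 'R': q1 → q2
read 'L': q2 → q0
read 'L': q0 → q2
read 'R': q2 → q1
read 'L': q1 → q3
read 'R': q3 → q3
read 'L': q3 → q1
read 'R': q1 → q2
read 'R': q2 → q1
read 'R': q1 → q2
read 'R': q2 → q1
End state q1 is not accepting.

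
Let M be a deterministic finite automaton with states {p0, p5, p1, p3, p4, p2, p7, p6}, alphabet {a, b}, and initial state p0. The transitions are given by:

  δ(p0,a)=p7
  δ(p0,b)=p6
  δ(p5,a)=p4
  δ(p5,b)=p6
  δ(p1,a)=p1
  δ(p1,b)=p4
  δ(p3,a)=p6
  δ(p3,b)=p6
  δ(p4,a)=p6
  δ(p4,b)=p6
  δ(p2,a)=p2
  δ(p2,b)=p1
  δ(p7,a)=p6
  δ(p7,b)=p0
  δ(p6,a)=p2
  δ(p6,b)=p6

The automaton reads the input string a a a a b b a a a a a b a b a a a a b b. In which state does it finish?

p4

Trace: p0 -a-> p7 -a-> p6 -a-> p2 -a-> p2 -b-> p1 -b-> p4 -a-> p6 -a-> p2 -a-> p2 -a-> p2 -a-> p2 -b-> p1 -a-> p1 -b-> p4 -a-> p6 -a-> p2 -a-> p2 -a-> p2 -b-> p1 -b-> p4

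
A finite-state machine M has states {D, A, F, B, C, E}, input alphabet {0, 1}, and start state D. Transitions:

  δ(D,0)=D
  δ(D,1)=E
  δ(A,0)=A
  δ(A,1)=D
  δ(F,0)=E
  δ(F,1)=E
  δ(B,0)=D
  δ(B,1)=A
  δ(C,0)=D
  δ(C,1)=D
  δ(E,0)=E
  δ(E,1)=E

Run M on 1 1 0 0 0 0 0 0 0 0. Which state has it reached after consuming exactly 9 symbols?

E

Trace: D -1-> E -1-> E -0-> E -0-> E -0-> E -0-> E -0-> E -0-> E -0-> E
After 9 symbols: E.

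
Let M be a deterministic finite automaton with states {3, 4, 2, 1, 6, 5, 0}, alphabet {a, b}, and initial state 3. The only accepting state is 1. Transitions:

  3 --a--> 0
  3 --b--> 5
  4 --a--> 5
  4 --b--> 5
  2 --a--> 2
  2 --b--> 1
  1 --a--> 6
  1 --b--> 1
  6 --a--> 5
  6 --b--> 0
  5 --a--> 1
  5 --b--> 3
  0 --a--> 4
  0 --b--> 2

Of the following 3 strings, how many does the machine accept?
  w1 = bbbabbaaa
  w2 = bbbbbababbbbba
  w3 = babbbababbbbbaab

1

w1: Trace: 3 -b-> 5 -b-> 3 -b-> 5 -a-> 1 -b-> 1 -b-> 1 -a-> 6 -a-> 5 -a-> 1  → end 1, accepted
w2: Trace: 3 -b-> 5 -b-> 3 -b-> 5 -b-> 3 -b-> 5 -a-> 1 -b-> 1 -a-> 6 -b-> 0 -b-> 2 -b-> 1 -b-> 1 -b-> 1 -a-> 6  → end 6, rejected
w3: Trace: 3 -b-> 5 -a-> 1 -b-> 1 -b-> 1 -b-> 1 -a-> 6 -b-> 0 -a-> 4 -b-> 5 -b-> 3 -b-> 5 -b-> 3 -b-> 5 -a-> 1 -a-> 6 -b-> 0  → end 0, rejected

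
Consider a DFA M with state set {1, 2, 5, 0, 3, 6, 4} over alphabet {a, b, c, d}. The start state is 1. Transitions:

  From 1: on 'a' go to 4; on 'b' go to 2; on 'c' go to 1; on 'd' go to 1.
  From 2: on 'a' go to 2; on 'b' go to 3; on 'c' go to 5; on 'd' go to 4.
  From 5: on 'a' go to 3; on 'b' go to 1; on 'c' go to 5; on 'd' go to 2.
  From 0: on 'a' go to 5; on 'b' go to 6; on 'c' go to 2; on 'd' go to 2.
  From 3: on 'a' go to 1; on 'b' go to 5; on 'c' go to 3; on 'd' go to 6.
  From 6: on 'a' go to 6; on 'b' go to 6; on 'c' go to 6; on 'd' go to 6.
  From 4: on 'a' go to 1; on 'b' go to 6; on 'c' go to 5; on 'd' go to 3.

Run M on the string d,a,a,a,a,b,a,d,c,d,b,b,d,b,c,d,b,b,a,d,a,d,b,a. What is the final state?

6

start at 1
read 'd': 1 → 1
read 'a': 1 → 4
read 'a': 4 → 1
read 'a': 1 → 4
read 'a': 4 → 1
read 'b': 1 → 2
read 'a': 2 → 2
read 'd': 2 → 4
read 'c': 4 → 5
read 'd': 5 → 2
read 'b': 2 → 3
read 'b': 3 → 5
read 'd': 5 → 2
read 'b': 2 → 3
read 'c': 3 → 3
read 'd': 3 → 6
read 'b': 6 → 6
read 'b': 6 → 6
read 'a': 6 → 6
read 'd': 6 → 6
read 'a': 6 → 6
read 'd': 6 → 6
read 'b': 6 → 6
read 'a': 6 → 6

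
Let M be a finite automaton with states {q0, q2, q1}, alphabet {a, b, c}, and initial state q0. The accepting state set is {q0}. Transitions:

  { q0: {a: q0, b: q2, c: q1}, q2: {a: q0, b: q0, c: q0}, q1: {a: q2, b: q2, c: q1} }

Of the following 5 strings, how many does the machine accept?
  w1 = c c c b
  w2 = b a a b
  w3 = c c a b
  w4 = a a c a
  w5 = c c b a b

w1: q0 → q1 → q1 → q1 → q2  → end q2, rejected
w2: q0 → q2 → q0 → q0 → q2  → end q2, rejected
w3: q0 → q1 → q1 → q2 → q0  → end q0, accepted
w4: q0 → q0 → q0 → q1 → q2  → end q2, rejected
w5: q0 → q1 → q1 → q2 → q0 → q2  → end q2, rejected

1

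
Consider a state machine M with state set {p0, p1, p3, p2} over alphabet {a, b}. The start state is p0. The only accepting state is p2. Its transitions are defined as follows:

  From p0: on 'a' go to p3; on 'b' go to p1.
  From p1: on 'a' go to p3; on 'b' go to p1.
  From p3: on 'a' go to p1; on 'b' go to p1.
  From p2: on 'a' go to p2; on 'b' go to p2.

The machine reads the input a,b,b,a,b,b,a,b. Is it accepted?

Trace: p0 -a-> p3 -b-> p1 -b-> p1 -a-> p3 -b-> p1 -b-> p1 -a-> p3 -b-> p1
End state p1 is not accepting.

No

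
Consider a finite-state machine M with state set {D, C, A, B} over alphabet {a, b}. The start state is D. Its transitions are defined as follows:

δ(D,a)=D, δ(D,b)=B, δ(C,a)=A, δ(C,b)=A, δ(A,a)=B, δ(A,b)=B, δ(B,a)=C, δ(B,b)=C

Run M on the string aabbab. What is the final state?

B

start at D
read 'a': D → D
read 'a': D → D
read 'b': D → B
read 'b': B → C
read 'a': C → A
read 'b': A → B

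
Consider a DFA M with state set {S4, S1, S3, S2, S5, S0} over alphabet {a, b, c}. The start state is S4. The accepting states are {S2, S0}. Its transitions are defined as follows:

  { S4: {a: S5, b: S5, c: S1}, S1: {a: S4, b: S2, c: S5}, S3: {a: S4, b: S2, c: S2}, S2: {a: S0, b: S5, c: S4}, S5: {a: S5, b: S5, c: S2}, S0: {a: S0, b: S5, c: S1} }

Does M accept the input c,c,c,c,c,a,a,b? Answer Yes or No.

start at S4
read 'c': S4 → S1
read 'c': S1 → S5
read 'c': S5 → S2
read 'c': S2 → S4
read 'c': S4 → S1
read 'a': S1 → S4
read 'a': S4 → S5
read 'b': S5 → S5
End state S5 is not accepting.

No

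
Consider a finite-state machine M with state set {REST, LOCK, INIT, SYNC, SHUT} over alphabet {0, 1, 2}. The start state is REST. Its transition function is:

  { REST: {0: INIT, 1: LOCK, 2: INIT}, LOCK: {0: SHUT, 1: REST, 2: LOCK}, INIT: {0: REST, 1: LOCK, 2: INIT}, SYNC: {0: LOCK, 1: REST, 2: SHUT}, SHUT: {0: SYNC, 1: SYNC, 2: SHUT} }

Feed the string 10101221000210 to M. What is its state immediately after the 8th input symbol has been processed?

REST → LOCK → SHUT → SYNC → LOCK → REST → INIT → INIT → LOCK
After 8 symbols: LOCK.

LOCK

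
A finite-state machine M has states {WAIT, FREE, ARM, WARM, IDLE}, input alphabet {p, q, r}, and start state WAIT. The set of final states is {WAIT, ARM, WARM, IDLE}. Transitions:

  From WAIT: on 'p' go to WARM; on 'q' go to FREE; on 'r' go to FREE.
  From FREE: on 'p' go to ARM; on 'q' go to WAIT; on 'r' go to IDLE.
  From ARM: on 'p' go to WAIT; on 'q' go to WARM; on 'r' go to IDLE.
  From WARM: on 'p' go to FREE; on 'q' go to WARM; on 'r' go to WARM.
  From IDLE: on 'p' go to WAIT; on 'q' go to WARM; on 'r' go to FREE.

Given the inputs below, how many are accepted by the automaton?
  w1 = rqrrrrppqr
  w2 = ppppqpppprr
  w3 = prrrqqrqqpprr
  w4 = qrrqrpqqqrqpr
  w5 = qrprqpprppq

w1: WAIT → FREE → WAIT → FREE → IDLE → FREE → IDLE → WAIT → WARM → WARM → WARM  → end WARM, accepted
w2: WAIT → WARM → FREE → ARM → WAIT → FREE → ARM → WAIT → WARM → FREE → IDLE → FREE  → end FREE, rejected
w3: WAIT → WARM → WARM → WARM → WARM → WARM → WARM → WARM → WARM → WARM → FREE → ARM → IDLE → FREE  → end FREE, rejected
w4: WAIT → FREE → IDLE → FREE → WAIT → FREE → ARM → WARM → WARM → WARM → WARM → WARM → FREE → IDLE  → end IDLE, accepted
w5: WAIT → FREE → IDLE → WAIT → FREE → WAIT → WARM → FREE → IDLE → WAIT → WARM → WARM  → end WARM, accepted

3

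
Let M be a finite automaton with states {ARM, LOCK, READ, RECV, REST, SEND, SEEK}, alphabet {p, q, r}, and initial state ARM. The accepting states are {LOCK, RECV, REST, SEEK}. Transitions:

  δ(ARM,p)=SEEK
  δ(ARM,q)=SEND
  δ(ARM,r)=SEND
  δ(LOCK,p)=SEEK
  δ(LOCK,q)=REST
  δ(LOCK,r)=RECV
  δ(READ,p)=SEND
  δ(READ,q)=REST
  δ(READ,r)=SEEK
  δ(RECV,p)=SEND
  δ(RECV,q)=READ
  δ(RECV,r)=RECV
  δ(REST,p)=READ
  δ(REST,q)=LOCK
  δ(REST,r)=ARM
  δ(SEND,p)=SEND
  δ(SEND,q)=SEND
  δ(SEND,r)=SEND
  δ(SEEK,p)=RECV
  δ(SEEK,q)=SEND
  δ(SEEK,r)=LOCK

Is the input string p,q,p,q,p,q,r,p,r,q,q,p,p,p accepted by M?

No

Trace: ARM -p-> SEEK -q-> SEND -p-> SEND -q-> SEND -p-> SEND -q-> SEND -r-> SEND -p-> SEND -r-> SEND -q-> SEND -q-> SEND -p-> SEND -p-> SEND -p-> SEND
End state SEND is not accepting.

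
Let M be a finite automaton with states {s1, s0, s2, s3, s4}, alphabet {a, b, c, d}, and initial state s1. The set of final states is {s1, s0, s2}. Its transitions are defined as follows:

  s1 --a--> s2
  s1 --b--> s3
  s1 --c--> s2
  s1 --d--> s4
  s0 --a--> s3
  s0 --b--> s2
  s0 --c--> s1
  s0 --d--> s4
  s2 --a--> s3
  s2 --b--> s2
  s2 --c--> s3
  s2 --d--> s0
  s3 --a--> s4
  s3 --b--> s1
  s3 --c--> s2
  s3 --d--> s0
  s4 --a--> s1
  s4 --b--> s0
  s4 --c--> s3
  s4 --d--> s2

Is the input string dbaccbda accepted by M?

start at s1
read 'd': s1 → s4
read 'b': s4 → s0
read 'a': s0 → s3
read 'c': s3 → s2
read 'c': s2 → s3
read 'b': s3 → s1
read 'd': s1 → s4
read 'a': s4 → s1
End state s1 is accepting.

Yes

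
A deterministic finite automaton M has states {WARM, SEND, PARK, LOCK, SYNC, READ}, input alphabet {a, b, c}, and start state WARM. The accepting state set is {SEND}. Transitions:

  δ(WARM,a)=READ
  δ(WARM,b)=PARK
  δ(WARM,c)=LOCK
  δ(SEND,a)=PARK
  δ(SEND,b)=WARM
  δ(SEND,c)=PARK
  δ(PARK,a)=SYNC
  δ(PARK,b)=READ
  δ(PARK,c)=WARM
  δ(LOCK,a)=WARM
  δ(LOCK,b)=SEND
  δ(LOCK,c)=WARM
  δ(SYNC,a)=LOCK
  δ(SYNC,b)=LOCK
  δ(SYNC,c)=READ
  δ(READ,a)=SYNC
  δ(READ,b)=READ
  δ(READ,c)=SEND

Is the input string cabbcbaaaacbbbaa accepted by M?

No

WARM → LOCK → WARM → PARK → READ → SEND → WARM → READ → SYNC → LOCK → WARM → LOCK → SEND → WARM → PARK → SYNC → LOCK
End state LOCK is not accepting.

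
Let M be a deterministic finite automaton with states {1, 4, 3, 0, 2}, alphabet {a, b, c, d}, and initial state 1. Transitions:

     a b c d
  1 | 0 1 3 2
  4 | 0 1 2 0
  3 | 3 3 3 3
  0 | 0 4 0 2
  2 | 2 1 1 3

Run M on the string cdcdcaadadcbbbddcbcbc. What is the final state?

3

Trace: 1 -c-> 3 -d-> 3 -c-> 3 -d-> 3 -c-> 3 -a-> 3 -a-> 3 -d-> 3 -a-> 3 -d-> 3 -c-> 3 -b-> 3 -b-> 3 -b-> 3 -d-> 3 -d-> 3 -c-> 3 -b-> 3 -c-> 3 -b-> 3 -c-> 3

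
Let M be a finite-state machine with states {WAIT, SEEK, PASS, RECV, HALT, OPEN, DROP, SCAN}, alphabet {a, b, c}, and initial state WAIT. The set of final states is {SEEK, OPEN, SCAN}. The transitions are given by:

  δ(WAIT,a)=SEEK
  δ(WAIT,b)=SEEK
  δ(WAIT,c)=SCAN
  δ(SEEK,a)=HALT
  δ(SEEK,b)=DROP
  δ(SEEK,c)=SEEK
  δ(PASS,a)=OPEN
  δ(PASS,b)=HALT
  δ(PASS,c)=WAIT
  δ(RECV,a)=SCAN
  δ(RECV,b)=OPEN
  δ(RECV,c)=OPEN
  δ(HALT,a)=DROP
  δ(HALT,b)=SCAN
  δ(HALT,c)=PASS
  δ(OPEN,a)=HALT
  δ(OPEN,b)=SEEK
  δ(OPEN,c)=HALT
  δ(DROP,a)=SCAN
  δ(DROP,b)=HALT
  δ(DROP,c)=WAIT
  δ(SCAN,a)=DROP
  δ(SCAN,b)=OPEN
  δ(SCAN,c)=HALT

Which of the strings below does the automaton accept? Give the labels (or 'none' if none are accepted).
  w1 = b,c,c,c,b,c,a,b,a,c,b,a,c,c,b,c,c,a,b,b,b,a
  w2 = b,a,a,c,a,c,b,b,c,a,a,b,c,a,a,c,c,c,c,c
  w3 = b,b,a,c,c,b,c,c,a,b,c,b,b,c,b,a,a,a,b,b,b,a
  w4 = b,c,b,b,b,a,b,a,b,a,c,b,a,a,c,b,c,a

w3

w1: Trace: WAIT -b-> SEEK -c-> SEEK -c-> SEEK -c-> SEEK -b-> DROP -c-> WAIT -a-> SEEK -b-> DROP -a-> SCAN -c-> HALT -b-> SCAN -a-> DROP -c-> WAIT -c-> SCAN -b-> OPEN -c-> HALT -c-> PASS -a-> OPEN -b-> SEEK -b-> DROP -b-> HALT -a-> DROP  → end DROP, rejected
w2: Trace: WAIT -b-> SEEK -a-> HALT -a-> DROP -c-> WAIT -a-> SEEK -c-> SEEK -b-> DROP -b-> HALT -c-> PASS -a-> OPEN -a-> HALT -b-> SCAN -c-> HALT -a-> DROP -a-> SCAN -c-> HALT -c-> PASS -c-> WAIT -c-> SCAN -c-> HALT  → end HALT, rejected
w3: Trace: WAIT -b-> SEEK -b-> DROP -a-> SCAN -c-> HALT -c-> PASS -b-> HALT -c-> PASS -c-> WAIT -a-> SEEK -b-> DROP -c-> WAIT -b-> SEEK -b-> DROP -c-> WAIT -b-> SEEK -a-> HALT -a-> DROP -a-> SCAN -b-> OPEN -b-> SEEK -b-> DROP -a-> SCAN  → end SCAN, accepted
w4: Trace: WAIT -b-> SEEK -c-> SEEK -b-> DROP -b-> HALT -b-> SCAN -a-> DROP -b-> HALT -a-> DROP -b-> HALT -a-> DROP -c-> WAIT -b-> SEEK -a-> HALT -a-> DROP -c-> WAIT -b-> SEEK -c-> SEEK -a-> HALT  → end HALT, rejected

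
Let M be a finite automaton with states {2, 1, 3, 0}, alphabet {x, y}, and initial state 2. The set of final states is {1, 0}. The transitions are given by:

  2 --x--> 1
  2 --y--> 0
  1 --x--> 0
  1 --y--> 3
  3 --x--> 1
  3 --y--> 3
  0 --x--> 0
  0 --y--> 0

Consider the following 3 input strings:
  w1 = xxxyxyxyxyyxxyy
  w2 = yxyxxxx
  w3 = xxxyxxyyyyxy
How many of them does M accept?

w1:
  start at 2
  read 'x': 2 → 1
  read 'x': 1 → 0
  read 'x': 0 → 0
  read 'y': 0 → 0
  read 'x': 0 → 0
  read 'y': 0 → 0
  read 'x': 0 → 0
  read 'y': 0 → 0
  read 'x': 0 → 0
  read 'y': 0 → 0
  read 'y': 0 → 0
  read 'x': 0 → 0
  read 'x': 0 → 0
  read 'y': 0 → 0
  read 'y': 0 → 0
  end 0, accepted
w2:
  start at 2
  read 'y': 2 → 0
  read 'x': 0 → 0
  read 'y': 0 → 0
  read 'x': 0 → 0
  read 'x': 0 → 0
  read 'x': 0 → 0
  read 'x': 0 → 0
  end 0, accepted
w3:
  start at 2
  read 'x': 2 → 1
  read 'x': 1 → 0
  read 'x': 0 → 0
  read 'y': 0 → 0
  read 'x': 0 → 0
  read 'x': 0 → 0
  read 'y': 0 → 0
  read 'y': 0 → 0
  read 'y': 0 → 0
  read 'y': 0 → 0
  read 'x': 0 → 0
  read 'y': 0 → 0
  end 0, accepted

3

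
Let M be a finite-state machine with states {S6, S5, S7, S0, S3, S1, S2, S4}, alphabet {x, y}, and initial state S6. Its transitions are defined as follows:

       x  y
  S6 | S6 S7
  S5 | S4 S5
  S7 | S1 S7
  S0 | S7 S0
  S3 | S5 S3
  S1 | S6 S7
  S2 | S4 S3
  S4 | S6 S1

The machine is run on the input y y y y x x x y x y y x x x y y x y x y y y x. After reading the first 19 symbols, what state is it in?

start at S6
read 'y': S6 → S7
read 'y': S7 → S7
read 'y': S7 → S7
read 'y': S7 → S7
read 'x': S7 → S1
read 'x': S1 → S6
read 'x': S6 → S6
read 'y': S6 → S7
read 'x': S7 → S1
read 'y': S1 → S7
read 'y': S7 → S7
read 'x': S7 → S1
read 'x': S1 → S6
read 'x': S6 → S6
read 'y': S6 → S7
read 'y': S7 → S7
read 'x': S7 → S1
read 'y': S1 → S7
read 'x': S7 → S1
After 19 symbols: S1.

S1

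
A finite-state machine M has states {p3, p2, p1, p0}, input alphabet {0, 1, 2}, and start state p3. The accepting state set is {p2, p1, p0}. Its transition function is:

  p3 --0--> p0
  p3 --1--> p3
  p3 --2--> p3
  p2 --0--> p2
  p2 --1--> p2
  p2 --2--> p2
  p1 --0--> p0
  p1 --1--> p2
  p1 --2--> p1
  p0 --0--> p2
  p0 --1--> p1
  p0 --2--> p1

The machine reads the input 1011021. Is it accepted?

Yes

start at p3
read '1': p3 → p3
read '0': p3 → p0
read '1': p0 → p1
read '1': p1 → p2
read '0': p2 → p2
read '2': p2 → p2
read '1': p2 → p2
End state p2 is accepting.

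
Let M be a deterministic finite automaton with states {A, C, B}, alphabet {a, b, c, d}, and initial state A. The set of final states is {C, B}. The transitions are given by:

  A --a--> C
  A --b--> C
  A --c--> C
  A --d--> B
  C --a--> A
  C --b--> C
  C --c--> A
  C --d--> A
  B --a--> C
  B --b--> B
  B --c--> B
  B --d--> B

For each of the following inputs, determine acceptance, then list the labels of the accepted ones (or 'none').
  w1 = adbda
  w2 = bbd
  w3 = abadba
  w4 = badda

w1: Trace: A -a-> C -d-> A -b-> C -d-> A -a-> C  → end C, accepted
w2: Trace: A -b-> C -b-> C -d-> A  → end A, rejected
w3: Trace: A -a-> C -b-> C -a-> A -d-> B -b-> B -a-> C  → end C, accepted
w4: Trace: A -b-> C -a-> A -d-> B -d-> B -a-> C  → end C, accepted

w1, w3, w4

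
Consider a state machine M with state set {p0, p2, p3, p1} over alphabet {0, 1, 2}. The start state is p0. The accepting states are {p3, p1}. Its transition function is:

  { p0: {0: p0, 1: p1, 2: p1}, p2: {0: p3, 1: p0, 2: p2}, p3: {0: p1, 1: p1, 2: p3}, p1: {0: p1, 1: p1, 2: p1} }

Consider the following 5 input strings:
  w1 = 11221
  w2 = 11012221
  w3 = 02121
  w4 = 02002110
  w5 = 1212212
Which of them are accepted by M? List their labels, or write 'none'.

w1: p0 → p1 → p1 → p1 → p1 → p1  → end p1, accepted
w2: p0 → p1 → p1 → p1 → p1 → p1 → p1 → p1 → p1  → end p1, accepted
w3: p0 → p0 → p1 → p1 → p1 → p1  → end p1, accepted
w4: p0 → p0 → p1 → p1 → p1 → p1 → p1 → p1 → p1  → end p1, accepted
w5: p0 → p1 → p1 → p1 → p1 → p1 → p1 → p1  → end p1, accepted

w1, w2, w3, w4, w5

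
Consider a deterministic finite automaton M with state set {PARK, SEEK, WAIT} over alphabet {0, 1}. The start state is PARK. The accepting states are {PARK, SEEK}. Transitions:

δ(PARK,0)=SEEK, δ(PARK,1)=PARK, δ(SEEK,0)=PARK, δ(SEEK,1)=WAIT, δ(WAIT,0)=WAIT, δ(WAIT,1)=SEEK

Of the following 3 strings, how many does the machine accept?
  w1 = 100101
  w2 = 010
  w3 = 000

w1: PARK → PARK → SEEK → PARK → PARK → SEEK → WAIT  → end WAIT, rejected
w2: PARK → SEEK → WAIT → WAIT  → end WAIT, rejected
w3: PARK → SEEK → PARK → SEEK  → end SEEK, accepted

1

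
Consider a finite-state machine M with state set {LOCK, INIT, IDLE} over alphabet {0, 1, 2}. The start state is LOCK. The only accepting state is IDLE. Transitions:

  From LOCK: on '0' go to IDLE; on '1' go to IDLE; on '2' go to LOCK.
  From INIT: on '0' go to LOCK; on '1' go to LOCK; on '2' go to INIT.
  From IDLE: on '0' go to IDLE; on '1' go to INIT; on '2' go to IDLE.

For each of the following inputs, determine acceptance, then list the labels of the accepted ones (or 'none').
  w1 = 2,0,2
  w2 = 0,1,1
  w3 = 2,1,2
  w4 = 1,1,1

w1: LOCK → LOCK → IDLE → IDLE  → end IDLE, accepted
w2: LOCK → IDLE → INIT → LOCK  → end LOCK, rejected
w3: LOCK → LOCK → IDLE → IDLE  → end IDLE, accepted
w4: LOCK → IDLE → INIT → LOCK  → end LOCK, rejected

w1, w3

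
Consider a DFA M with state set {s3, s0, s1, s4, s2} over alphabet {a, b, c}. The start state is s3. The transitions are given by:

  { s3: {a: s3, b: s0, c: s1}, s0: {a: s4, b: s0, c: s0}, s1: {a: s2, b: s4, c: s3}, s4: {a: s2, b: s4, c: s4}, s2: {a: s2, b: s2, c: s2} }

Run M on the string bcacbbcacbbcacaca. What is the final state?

s2

start at s3
read 'b': s3 → s0
read 'c': s0 → s0
read 'a': s0 → s4
read 'c': s4 → s4
read 'b': s4 → s4
read 'b': s4 → s4
read 'c': s4 → s4
read 'a': s4 → s2
read 'c': s2 → s2
read 'b': s2 → s2
read 'b': s2 → s2
read 'c': s2 → s2
read 'a': s2 → s2
read 'c': s2 → s2
read 'a': s2 → s2
read 'c': s2 → s2
read 'a': s2 → s2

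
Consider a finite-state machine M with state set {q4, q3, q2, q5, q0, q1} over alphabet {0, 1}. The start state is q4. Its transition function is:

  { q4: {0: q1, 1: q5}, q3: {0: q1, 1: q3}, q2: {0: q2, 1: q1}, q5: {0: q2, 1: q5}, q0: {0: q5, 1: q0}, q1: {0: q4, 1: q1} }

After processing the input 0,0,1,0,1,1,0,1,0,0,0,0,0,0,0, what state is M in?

q4 → q1 → q4 → q5 → q2 → q1 → q1 → q4 → q5 → q2 → q2 → q2 → q2 → q2 → q2 → q2

q2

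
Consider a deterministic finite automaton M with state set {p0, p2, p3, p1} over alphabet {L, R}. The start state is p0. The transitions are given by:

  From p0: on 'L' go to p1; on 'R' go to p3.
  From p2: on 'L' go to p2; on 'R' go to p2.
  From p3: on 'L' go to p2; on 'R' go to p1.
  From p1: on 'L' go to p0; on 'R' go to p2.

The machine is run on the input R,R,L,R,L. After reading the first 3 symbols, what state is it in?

p0

p0 → p3 → p1 → p0
After 3 symbols: p0.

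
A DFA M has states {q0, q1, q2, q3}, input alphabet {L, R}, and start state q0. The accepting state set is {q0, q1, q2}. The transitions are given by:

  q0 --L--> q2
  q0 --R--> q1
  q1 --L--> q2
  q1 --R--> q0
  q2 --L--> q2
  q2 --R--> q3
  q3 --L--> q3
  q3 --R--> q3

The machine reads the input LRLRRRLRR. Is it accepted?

No

start at q0
read 'L': q0 → q2
read 'R': q2 → q3
read 'L': q3 → q3
read 'R': q3 → q3
read 'R': q3 → q3
read 'R': q3 → q3
read 'L': q3 → q3
read 'R': q3 → q3
read 'R': q3 → q3
End state q3 is not accepting.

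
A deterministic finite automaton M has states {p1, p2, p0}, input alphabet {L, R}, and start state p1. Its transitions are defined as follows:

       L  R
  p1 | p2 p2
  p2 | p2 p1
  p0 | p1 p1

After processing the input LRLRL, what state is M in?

p1 → p2 → p1 → p2 → p1 → p2

p2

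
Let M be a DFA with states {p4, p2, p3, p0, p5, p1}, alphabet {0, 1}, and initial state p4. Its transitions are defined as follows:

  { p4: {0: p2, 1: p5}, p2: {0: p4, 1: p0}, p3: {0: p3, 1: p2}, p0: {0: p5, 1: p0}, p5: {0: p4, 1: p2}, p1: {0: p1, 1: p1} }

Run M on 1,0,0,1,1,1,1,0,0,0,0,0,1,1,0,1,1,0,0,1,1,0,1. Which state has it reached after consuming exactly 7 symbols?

start at p4
read '1': p4 → p5
read '0': p5 → p4
read '0': p4 → p2
read '1': p2 → p0
read '1': p0 → p0
read '1': p0 → p0
read '1': p0 → p0
After 7 symbols: p0.

p0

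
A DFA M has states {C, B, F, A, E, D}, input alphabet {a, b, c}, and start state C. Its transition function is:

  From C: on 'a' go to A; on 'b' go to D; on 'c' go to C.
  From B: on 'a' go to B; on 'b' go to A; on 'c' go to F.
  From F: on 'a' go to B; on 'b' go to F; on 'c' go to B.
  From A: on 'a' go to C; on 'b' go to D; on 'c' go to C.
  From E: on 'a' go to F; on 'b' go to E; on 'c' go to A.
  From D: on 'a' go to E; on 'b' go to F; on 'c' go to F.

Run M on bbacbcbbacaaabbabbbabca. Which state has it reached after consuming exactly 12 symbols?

start at C
read 'b': C → D
read 'b': D → F
read 'a': F → B
read 'c': B → F
read 'b': F → F
read 'c': F → B
read 'b': B → A
read 'b': A → D
read 'a': D → E
read 'c': E → A
read 'a': A → C
read 'a': C → A
After 12 symbols: A.

A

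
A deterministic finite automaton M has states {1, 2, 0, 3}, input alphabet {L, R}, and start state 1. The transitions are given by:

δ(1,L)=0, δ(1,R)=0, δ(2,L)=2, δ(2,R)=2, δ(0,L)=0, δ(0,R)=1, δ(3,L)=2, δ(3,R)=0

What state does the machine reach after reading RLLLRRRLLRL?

start at 1
read 'R': 1 → 0
read 'L': 0 → 0
read 'L': 0 → 0
read 'L': 0 → 0
read 'R': 0 → 1
read 'R': 1 → 0
read 'R': 0 → 1
read 'L': 1 → 0
read 'L': 0 → 0
read 'R': 0 → 1
read 'L': 1 → 0

0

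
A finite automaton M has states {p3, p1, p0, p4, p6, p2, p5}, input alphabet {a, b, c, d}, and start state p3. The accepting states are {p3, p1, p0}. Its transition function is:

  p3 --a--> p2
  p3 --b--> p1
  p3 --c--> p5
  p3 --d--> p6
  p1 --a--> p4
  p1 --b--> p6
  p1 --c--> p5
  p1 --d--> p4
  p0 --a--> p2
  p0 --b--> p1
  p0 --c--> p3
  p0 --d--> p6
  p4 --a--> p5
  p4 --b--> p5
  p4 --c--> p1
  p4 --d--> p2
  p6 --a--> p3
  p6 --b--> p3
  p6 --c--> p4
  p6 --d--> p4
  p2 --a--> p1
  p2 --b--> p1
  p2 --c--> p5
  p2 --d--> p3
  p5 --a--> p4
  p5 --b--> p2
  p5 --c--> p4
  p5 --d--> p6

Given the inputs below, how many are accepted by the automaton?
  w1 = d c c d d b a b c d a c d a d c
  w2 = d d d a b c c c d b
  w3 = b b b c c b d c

1

w1:
  start at p3
  read 'd': p3 → p6
  read 'c': p6 → p4
  read 'c': p4 → p1
  read 'd': p1 → p4
  read 'd': p4 → p2
  read 'b': p2 → p1
  read 'a': p1 → p4
  read 'b': p4 → p5
  read 'c': p5 → p4
  read 'd': p4 → p2
  read 'a': p2 → p1
  read 'c': p1 → p5
  read 'd': p5 → p6
  read 'a': p6 → p3
  read 'd': p3 → p6
  read 'c': p6 → p4
  end p4, rejected
w2:
  start at p3
  read 'd': p3 → p6
  read 'd': p6 → p4
  read 'd': p4 → p2
  read 'a': p2 → p1
  read 'b': p1 → p6
  read 'c': p6 → p4
  read 'c': p4 → p1
  read 'c': p1 → p5
  read 'd': p5 → p6
  read 'b': p6 → p3
  end p3, accepted
w3:
  start at p3
  read 'b': p3 → p1
  read 'b': p1 → p6
  read 'b': p6 → p3
  read 'c': p3 → p5
  read 'c': p5 → p4
  read 'b': p4 → p5
  read 'd': p5 → p6
  read 'c': p6 → p4
  end p4, rejected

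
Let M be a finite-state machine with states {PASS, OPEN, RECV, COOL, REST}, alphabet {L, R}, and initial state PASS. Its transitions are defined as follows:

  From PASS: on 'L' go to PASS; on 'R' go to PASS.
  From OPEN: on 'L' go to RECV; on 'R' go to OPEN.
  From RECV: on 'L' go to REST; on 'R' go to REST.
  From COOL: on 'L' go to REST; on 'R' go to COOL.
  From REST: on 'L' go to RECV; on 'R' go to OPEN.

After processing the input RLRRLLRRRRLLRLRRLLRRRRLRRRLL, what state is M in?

start at PASS
read 'R': PASS → PASS
read 'L': PASS → PASS
read 'R': PASS → PASS
read 'R': PASS → PASS
read 'L': PASS → PASS
read 'L': PASS → PASS
read 'R': PASS → PASS
read 'R': PASS → PASS
read 'R': PASS → PASS
read 'R': PASS → PASS
read 'L': PASS → PASS
read 'L': PASS → PASS
read 'R': PASS → PASS
read 'L': PASS → PASS
read 'R': PASS → PASS
read 'R': PASS → PASS
read 'L': PASS → PASS
read 'L': PASS → PASS
read 'R': PASS → PASS
read 'R': PASS → PASS
read 'R': PASS → PASS
read 'R': PASS → PASS
read 'L': PASS → PASS
read 'R': PASS → PASS
read 'R': PASS → PASS
read 'R': PASS → PASS
read 'L': PASS → PASS
read 'L': PASS → PASS

PASS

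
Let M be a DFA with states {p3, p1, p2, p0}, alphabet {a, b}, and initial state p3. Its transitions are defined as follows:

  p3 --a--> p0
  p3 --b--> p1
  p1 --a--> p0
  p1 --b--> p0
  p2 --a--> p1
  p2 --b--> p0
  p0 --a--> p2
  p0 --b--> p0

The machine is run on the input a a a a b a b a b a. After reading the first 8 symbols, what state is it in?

p2

Trace: p3 -a-> p0 -a-> p2 -a-> p1 -a-> p0 -b-> p0 -a-> p2 -b-> p0 -a-> p2
After 8 symbols: p2.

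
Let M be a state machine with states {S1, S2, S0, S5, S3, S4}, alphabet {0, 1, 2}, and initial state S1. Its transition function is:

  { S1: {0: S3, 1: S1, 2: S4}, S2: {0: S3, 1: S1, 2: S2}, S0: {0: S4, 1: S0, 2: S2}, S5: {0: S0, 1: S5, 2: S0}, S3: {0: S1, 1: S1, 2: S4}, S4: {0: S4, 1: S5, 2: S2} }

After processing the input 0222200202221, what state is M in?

S1

start at S1
read '0': S1 → S3
read '2': S3 → S4
read '2': S4 → S2
read '2': S2 → S2
read '2': S2 → S2
read '0': S2 → S3
read '0': S3 → S1
read '2': S1 → S4
read '0': S4 → S4
read '2': S4 → S2
read '2': S2 → S2
read '2': S2 → S2
read '1': S2 → S1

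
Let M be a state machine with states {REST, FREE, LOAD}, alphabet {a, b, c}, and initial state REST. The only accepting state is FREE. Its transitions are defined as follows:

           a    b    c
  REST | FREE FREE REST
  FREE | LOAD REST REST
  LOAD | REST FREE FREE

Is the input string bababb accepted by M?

REST → FREE → LOAD → FREE → LOAD → FREE → REST
End state REST is not accepting.

No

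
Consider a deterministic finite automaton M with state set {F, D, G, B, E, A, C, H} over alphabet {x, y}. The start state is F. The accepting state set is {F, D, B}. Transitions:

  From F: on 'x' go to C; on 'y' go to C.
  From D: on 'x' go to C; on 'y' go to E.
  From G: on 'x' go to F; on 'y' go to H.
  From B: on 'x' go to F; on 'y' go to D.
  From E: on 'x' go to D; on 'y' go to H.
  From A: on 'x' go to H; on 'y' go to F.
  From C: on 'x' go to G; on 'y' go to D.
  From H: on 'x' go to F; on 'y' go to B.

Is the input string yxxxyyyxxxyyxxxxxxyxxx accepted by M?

F → C → G → F → C → D → E → H → F → C → G → H → B → F → C → G → F → C → G → H → F → C → G
End state G is not accepting.

No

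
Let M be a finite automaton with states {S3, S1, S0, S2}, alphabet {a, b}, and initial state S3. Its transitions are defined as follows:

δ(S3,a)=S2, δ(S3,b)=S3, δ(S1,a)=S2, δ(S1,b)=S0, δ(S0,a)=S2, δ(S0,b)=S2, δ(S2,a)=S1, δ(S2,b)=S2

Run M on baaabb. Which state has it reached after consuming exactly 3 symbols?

Trace: S3 -b-> S3 -a-> S2 -a-> S1
After 3 symbols: S1.

S1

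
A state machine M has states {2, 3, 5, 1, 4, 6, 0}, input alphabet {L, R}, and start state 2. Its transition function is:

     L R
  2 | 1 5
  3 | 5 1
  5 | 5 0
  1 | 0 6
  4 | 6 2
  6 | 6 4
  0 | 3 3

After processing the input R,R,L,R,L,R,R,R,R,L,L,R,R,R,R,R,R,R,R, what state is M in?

4

2 → 5 → 0 → 3 → 1 → 0 → 3 → 1 → 6 → 4 → 6 → 6 → 4 → 2 → 5 → 0 → 3 → 1 → 6 → 4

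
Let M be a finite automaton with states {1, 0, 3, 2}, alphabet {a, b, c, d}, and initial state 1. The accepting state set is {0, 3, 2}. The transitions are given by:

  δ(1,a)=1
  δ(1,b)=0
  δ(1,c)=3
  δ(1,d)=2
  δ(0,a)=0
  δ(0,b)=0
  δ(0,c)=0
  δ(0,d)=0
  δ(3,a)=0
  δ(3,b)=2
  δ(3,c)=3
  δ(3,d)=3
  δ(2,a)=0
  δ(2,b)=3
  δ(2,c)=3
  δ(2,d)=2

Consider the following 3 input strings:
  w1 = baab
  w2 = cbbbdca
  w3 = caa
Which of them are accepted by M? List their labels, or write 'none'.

w1: 1 → 0 → 0 → 0 → 0  → end 0, accepted
w2: 1 → 3 → 2 → 3 → 2 → 2 → 3 → 0  → end 0, accepted
w3: 1 → 3 → 0 → 0  → end 0, accepted

w1, w2, w3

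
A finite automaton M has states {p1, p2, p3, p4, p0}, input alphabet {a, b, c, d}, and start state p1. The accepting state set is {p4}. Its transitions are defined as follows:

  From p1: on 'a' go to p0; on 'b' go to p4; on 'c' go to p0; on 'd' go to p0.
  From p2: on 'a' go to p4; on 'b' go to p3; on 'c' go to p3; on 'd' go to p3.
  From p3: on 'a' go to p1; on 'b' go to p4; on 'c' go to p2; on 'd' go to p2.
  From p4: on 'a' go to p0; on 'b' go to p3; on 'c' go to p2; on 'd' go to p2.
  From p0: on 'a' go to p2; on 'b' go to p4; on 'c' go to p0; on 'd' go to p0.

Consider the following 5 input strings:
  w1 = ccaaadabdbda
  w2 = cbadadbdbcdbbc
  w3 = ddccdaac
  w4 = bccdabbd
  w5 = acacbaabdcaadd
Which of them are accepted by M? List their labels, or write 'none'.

w1

w1:
  start at p1
  read 'c': p1 → p0
  read 'c': p0 → p0
  read 'a': p0 → p2
  read 'a': p2 → p4
  read 'a': p4 → p0
  read 'd': p0 → p0
  read 'a': p0 → p2
  read 'b': p2 → p3
  read 'd': p3 → p2
  read 'b': p2 → p3
  read 'd': p3 → p2
  read 'a': p2 → p4
  end p4, accepted
w2:
  start at p1
  read 'c': p1 → p0
  read 'b': p0 → p4
  read 'a': p4 → p0
  read 'd': p0 → p0
  read 'a': p0 → p2
  read 'd': p2 → p3
  read 'b': p3 → p4
  read 'd': p4 → p2
  read 'b': p2 → p3
  read 'c': p3 → p2
  read 'd': p2 → p3
  read 'b': p3 → p4
  read 'b': p4 → p3
  read 'c': p3 → p2
  end p2, rejected
w3:
  start at p1
  read 'd': p1 → p0
  read 'd': p0 → p0
  read 'c': p0 → p0
  read 'c': p0 → p0
  read 'd': p0 → p0
  read 'a': p0 → p2
  read 'a': p2 → p4
  read 'c': p4 → p2
  end p2, rejected
w4:
  start at p1
  read 'b': p1 → p4
  read 'c': p4 → p2
  read 'c': p2 → p3
  read 'd': p3 → p2
  read 'a': p2 → p4
  read 'b': p4 → p3
  read 'b': p3 → p4
  read 'd': p4 → p2
  end p2, rejected
w5:
  start at p1
  read 'a': p1 → p0
  read 'c': p0 → p0
  read 'a': p0 → p2
  read 'c': p2 → p3
  read 'b': p3 → p4
  read 'a': p4 → p0
  read 'a': p0 → p2
  read 'b': p2 → p3
  read 'd': p3 → p2
  read 'c': p2 → p3
  read 'a': p3 → p1
  read 'a': p1 → p0
  read 'd': p0 → p0
  read 'd': p0 → p0
  end p0, rejected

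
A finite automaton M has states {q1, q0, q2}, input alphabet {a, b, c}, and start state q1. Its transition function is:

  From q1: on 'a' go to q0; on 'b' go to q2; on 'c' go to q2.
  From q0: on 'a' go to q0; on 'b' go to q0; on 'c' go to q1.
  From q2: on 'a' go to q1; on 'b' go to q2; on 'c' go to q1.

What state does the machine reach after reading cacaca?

Trace: q1 -c-> q2 -a-> q1 -c-> q2 -a-> q1 -c-> q2 -a-> q1

q1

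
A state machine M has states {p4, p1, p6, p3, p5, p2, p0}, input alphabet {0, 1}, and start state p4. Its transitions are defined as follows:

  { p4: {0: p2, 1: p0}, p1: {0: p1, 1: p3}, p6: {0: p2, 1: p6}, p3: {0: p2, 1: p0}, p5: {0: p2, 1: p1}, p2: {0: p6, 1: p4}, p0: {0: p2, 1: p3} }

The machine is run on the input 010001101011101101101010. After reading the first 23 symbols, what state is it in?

start at p4
read '0': p4 → p2
read '1': p2 → p4
read '0': p4 → p2
read '0': p2 → p6
read '0': p6 → p2
read '1': p2 → p4
read '1': p4 → p0
read '0': p0 → p2
read '1': p2 → p4
read '0': p4 → p2
read '1': p2 → p4
read '1': p4 → p0
read '1': p0 → p3
read '0': p3 → p2
read '1': p2 → p4
read '1': p4 → p0
read '0': p0 → p2
read '1': p2 → p4
read '1': p4 → p0
read '0': p0 → p2
read '1': p2 → p4
read '0': p4 → p2
read '1': p2 → p4
After 23 symbols: p4.

p4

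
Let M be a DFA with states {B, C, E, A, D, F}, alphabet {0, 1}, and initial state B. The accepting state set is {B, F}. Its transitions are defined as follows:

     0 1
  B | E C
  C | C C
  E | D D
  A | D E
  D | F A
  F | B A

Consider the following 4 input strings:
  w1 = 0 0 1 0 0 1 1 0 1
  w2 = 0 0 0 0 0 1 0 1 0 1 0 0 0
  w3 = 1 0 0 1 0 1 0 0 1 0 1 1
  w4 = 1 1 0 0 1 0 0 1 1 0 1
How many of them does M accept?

1

w1: Trace: B -0-> E -0-> D -1-> A -0-> D -0-> F -1-> A -1-> E -0-> D -1-> A  → end A, rejected
w2: Trace: B -0-> E -0-> D -0-> F -0-> B -0-> E -1-> D -0-> F -1-> A -0-> D -1-> A -0-> D -0-> F -0-> B  → end B, accepted
w3: Trace: B -1-> C -0-> C -0-> C -1-> C -0-> C -1-> C -0-> C -0-> C -1-> C -0-> C -1-> C -1-> C  → end C, rejected
w4: Trace: B -1-> C -1-> C -0-> C -0-> C -1-> C -0-> C -0-> C -1-> C -1-> C -0-> C -1-> C  → end C, rejected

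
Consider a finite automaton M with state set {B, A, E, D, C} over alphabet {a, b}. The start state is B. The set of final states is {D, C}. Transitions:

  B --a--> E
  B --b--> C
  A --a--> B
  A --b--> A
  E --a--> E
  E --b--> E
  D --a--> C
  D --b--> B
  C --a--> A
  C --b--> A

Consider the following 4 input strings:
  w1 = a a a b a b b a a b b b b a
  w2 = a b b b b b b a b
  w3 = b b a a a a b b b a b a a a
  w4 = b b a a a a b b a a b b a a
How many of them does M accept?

0

w1: Trace: B -a-> E -a-> E -a-> E -b-> E -a-> E -b-> E -b-> E -a-> E -a-> E -b-> E -b-> E -b-> E -b-> E -a-> E  → end E, rejected
w2: Trace: B -a-> E -b-> E -b-> E -b-> E -b-> E -b-> E -b-> E -a-> E -b-> E  → end E, rejected
w3: Trace: B -b-> C -b-> A -a-> B -a-> E -a-> E -a-> E -b-> E -b-> E -b-> E -a-> E -b-> E -a-> E -a-> E -a-> E  → end E, rejected
w4: Trace: B -b-> C -b-> A -a-> B -a-> E -a-> E -a-> E -b-> E -b-> E -a-> E -a-> E -b-> E -b-> E -a-> E -a-> E  → end E, rejected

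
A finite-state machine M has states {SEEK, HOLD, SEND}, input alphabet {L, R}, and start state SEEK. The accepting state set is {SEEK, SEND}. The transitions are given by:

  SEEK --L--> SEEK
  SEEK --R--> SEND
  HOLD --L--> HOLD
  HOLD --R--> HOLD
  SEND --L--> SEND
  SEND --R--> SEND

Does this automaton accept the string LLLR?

Trace: SEEK -L-> SEEK -L-> SEEK -L-> SEEK -R-> SEND
End state SEND is accepting.

Yes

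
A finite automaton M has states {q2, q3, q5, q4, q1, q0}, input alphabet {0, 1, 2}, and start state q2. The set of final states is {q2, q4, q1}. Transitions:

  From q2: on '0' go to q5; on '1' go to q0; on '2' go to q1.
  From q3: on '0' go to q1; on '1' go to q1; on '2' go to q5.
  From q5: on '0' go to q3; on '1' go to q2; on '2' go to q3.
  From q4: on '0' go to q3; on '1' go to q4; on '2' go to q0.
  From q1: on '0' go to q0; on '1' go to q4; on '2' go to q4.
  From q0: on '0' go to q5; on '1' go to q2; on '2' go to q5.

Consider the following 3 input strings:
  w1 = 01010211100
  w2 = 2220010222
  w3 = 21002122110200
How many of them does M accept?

w1:
  start at q2
  read '0': q2 → q5
  read '1': q5 → q2
  read '0': q2 → q5
  read '1': q5 → q2
  read '0': q2 → q5
  read '2': q5 → q3
  read '1': q3 → q1
  read '1': q1 → q4
  read '1': q4 → q4
  read '0': q4 → q3
  read '0': q3 → q1
  end q1, accepted
w2:
  start at q2
  read '2': q2 → q1
  read '2': q1 → q4
  read '2': q4 → q0
  read '0': q0 → q5
  read '0': q5 → q3
  read '1': q3 → q1
  read '0': q1 → q0
  read '2': q0 → q5
  read '2': q5 → q3
  read '2': q3 → q5
  end q5, rejected
w3:
  start at q2
  read '2': q2 → q1
  read '1': q1 → q4
  read '0': q4 → q3
  read '0': q3 → q1
  read '2': q1 → q4
  read '1': q4 → q4
  read '2': q4 → q0
  read '2': q0 → q5
  read '1': q5 → q2
  read '1': q2 → q0
  read '0': q0 → q5
  read '2': q5 → q3
  read '0': q3 → q1
  read '0': q1 → q0
  end q0, rejected

1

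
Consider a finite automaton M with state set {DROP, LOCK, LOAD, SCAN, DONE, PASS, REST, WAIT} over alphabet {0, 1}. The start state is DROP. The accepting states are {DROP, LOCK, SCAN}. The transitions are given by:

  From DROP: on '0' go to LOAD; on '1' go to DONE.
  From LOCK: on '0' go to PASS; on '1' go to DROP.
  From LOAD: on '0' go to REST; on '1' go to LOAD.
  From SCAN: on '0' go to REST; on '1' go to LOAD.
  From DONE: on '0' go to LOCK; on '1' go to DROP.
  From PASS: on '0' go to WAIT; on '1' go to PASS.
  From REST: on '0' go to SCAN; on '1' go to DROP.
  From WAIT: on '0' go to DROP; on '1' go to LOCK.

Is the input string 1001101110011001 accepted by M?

No

DROP → DONE → LOCK → PASS → PASS → PASS → WAIT → LOCK → DROP → DONE → LOCK → PASS → PASS → PASS → WAIT → DROP → DONE
End state DONE is not accepting.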